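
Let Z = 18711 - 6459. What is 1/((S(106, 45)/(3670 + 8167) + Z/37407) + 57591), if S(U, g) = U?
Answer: 147595553/8500225156845 ≈ 1.7364e-5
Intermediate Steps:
Z = 12252
1/((S(106, 45)/(3670 + 8167) + Z/37407) + 57591) = 1/((106/(3670 + 8167) + 12252/37407) + 57591) = 1/((106/11837 + 12252*(1/37407)) + 57591) = 1/((106*(1/11837) + 4084/12469) + 57591) = 1/((106/11837 + 4084/12469) + 57591) = 1/(49664022/147595553 + 57591) = 1/(8500225156845/147595553) = 147595553/8500225156845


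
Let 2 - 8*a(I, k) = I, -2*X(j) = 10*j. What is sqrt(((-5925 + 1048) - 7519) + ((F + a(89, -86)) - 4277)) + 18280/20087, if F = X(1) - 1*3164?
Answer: 18280/20087 + 3*I*sqrt(35294)/4 ≈ 0.91004 + 140.9*I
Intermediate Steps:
X(j) = -5*j
a(I, k) = 1/4 - I/8
F = -3169 (F = -5*1 - 1*3164 = -5 - 3164 = -3169)
sqrt(((-5925 + 1048) - 7519) + ((F + a(89, -86)) - 4277)) + 18280/20087 = sqrt(((-5925 + 1048) - 7519) + ((-3169 + (1/4 - 1/8*89)) - 4277)) + 18280/20087 = sqrt((-4877 - 7519) + ((-3169 + (1/4 - 89/8)) - 4277)) + 18280*(1/20087) = sqrt(-12396 + ((-3169 - 87/8) - 4277)) + 18280/20087 = sqrt(-12396 + (-25439/8 - 4277)) + 18280/20087 = sqrt(-12396 - 59655/8) + 18280/20087 = sqrt(-158823/8) + 18280/20087 = 3*I*sqrt(35294)/4 + 18280/20087 = 18280/20087 + 3*I*sqrt(35294)/4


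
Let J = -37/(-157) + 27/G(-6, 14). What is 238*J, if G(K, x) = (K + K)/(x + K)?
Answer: -663782/157 ≈ -4227.9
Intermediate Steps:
G(K, x) = 2*K/(K + x) (G(K, x) = (2*K)/(K + x) = 2*K/(K + x))
J = -2789/157 (J = -37/(-157) + 27/((2*(-6)/(-6 + 14))) = -37*(-1/157) + 27/((2*(-6)/8)) = 37/157 + 27/((2*(-6)*(⅛))) = 37/157 + 27/(-3/2) = 37/157 + 27*(-⅔) = 37/157 - 18 = -2789/157 ≈ -17.764)
238*J = 238*(-2789/157) = -663782/157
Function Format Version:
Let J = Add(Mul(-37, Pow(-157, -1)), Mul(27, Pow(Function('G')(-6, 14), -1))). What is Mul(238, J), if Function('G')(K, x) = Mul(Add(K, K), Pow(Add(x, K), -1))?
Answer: Rational(-663782, 157) ≈ -4227.9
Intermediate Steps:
Function('G')(K, x) = Mul(2, K, Pow(Add(K, x), -1)) (Function('G')(K, x) = Mul(Mul(2, K), Pow(Add(K, x), -1)) = Mul(2, K, Pow(Add(K, x), -1)))
J = Rational(-2789, 157) (J = Add(Mul(-37, Pow(-157, -1)), Mul(27, Pow(Mul(2, -6, Pow(Add(-6, 14), -1)), -1))) = Add(Mul(-37, Rational(-1, 157)), Mul(27, Pow(Mul(2, -6, Pow(8, -1)), -1))) = Add(Rational(37, 157), Mul(27, Pow(Mul(2, -6, Rational(1, 8)), -1))) = Add(Rational(37, 157), Mul(27, Pow(Rational(-3, 2), -1))) = Add(Rational(37, 157), Mul(27, Rational(-2, 3))) = Add(Rational(37, 157), -18) = Rational(-2789, 157) ≈ -17.764)
Mul(238, J) = Mul(238, Rational(-2789, 157)) = Rational(-663782, 157)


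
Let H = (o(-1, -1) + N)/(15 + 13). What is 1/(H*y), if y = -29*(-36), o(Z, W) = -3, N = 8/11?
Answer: -77/6525 ≈ -0.011801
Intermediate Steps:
N = 8/11 (N = 8*(1/11) = 8/11 ≈ 0.72727)
H = -25/308 (H = (-3 + 8/11)/(15 + 13) = -25/11/28 = -25/11*1/28 = -25/308 ≈ -0.081169)
y = 1044
1/(H*y) = 1/(-25/308*1044) = 1/(-6525/77) = -77/6525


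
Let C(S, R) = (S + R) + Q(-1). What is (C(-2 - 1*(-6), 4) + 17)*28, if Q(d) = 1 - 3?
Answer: 644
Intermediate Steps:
Q(d) = -2
C(S, R) = -2 + R + S (C(S, R) = (S + R) - 2 = (R + S) - 2 = -2 + R + S)
(C(-2 - 1*(-6), 4) + 17)*28 = ((-2 + 4 + (-2 - 1*(-6))) + 17)*28 = ((-2 + 4 + (-2 + 6)) + 17)*28 = ((-2 + 4 + 4) + 17)*28 = (6 + 17)*28 = 23*28 = 644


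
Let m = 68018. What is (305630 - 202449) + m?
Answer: 171199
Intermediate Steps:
(305630 - 202449) + m = (305630 - 202449) + 68018 = 103181 + 68018 = 171199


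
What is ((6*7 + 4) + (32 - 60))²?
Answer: 324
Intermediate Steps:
((6*7 + 4) + (32 - 60))² = ((42 + 4) - 28)² = (46 - 28)² = 18² = 324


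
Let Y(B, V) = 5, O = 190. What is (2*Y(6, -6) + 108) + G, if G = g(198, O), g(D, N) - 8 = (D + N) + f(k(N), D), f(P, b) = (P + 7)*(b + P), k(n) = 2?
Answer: 2314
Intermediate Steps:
f(P, b) = (7 + P)*(P + b)
g(D, N) = 26 + N + 10*D (g(D, N) = 8 + ((D + N) + (2**2 + 7*2 + 7*D + 2*D)) = 8 + ((D + N) + (4 + 14 + 7*D + 2*D)) = 8 + ((D + N) + (18 + 9*D)) = 8 + (18 + N + 10*D) = 26 + N + 10*D)
G = 2196 (G = 26 + 190 + 10*198 = 26 + 190 + 1980 = 2196)
(2*Y(6, -6) + 108) + G = (2*5 + 108) + 2196 = (10 + 108) + 2196 = 118 + 2196 = 2314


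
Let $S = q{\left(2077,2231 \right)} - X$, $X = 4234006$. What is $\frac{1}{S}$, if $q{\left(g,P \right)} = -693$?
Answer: $- \frac{1}{4234699} \approx -2.3614 \cdot 10^{-7}$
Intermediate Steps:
$S = -4234699$ ($S = -693 - 4234006 = -4234699$)
$\frac{1}{S} = \frac{1}{-4234699} = - \frac{1}{4234699}$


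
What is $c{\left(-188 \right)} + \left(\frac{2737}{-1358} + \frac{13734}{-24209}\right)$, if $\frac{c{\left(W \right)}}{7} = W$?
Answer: $- \frac{6192784651}{4696546} \approx -1318.6$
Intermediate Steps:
$c{\left(W \right)} = 7 W$
$c{\left(-188 \right)} + \left(\frac{2737}{-1358} + \frac{13734}{-24209}\right) = 7 \left(-188\right) + \left(\frac{2737}{-1358} + \frac{13734}{-24209}\right) = -1316 + \left(2737 \left(- \frac{1}{1358}\right) + 13734 \left(- \frac{1}{24209}\right)\right) = -1316 - \frac{12130115}{4696546} = - \frac{6192784651}{4696546}$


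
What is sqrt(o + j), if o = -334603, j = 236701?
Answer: 21*I*sqrt(222) ≈ 312.89*I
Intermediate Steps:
sqrt(o + j) = sqrt(-334603 + 236701) = sqrt(-97902) = 21*I*sqrt(222)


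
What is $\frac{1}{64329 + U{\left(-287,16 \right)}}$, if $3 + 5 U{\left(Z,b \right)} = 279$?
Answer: $\frac{5}{321921} \approx 1.5532 \cdot 10^{-5}$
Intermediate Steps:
$U{\left(Z,b \right)} = \frac{276}{5}$ ($U{\left(Z,b \right)} = - \frac{3}{5} + \frac{1}{5} \cdot 279 = - \frac{3}{5} + \frac{279}{5} = \frac{276}{5}$)
$\frac{1}{64329 + U{\left(-287,16 \right)}} = \frac{1}{64329 + \frac{276}{5}} = \frac{1}{\frac{321921}{5}} = \frac{5}{321921}$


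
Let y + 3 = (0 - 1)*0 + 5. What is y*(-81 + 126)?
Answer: 90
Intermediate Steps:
y = 2 (y = -3 + ((0 - 1)*0 + 5) = -3 + (-1*0 + 5) = -3 + (0 + 5) = -3 + 5 = 2)
y*(-81 + 126) = 2*(-81 + 126) = 2*45 = 90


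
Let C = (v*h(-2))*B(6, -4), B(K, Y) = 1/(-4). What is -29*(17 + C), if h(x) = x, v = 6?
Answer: -580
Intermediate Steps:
B(K, Y) = -¼
C = 3 (C = (6*(-2))*(-¼) = -12*(-¼) = 3)
-29*(17 + C) = -29*(17 + 3) = -29*20 = -580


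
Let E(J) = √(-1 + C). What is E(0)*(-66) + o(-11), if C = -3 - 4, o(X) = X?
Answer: -11 - 132*I*√2 ≈ -11.0 - 186.68*I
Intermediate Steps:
C = -7
E(J) = 2*I*√2 (E(J) = √(-1 - 7) = √(-8) = 2*I*√2)
E(0)*(-66) + o(-11) = (2*I*√2)*(-66) - 11 = -132*I*√2 - 11 = -11 - 132*I*√2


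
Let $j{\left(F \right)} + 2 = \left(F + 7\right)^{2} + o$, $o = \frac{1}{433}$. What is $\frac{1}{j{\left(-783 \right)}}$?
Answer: $\frac{433}{260741343} \approx 1.6607 \cdot 10^{-6}$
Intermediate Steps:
$o = \frac{1}{433} \approx 0.0023095$
$j{\left(F \right)} = - \frac{865}{433} + \left(7 + F\right)^{2}$ ($j{\left(F \right)} = -2 + \left(\left(F + 7\right)^{2} + \frac{1}{433}\right) = -2 + \left(\left(7 + F\right)^{2} + \frac{1}{433}\right) = -2 + \left(\frac{1}{433} + \left(7 + F\right)^{2}\right) = - \frac{865}{433} + \left(7 + F\right)^{2}$)
$\frac{1}{j{\left(-783 \right)}} = \frac{1}{- \frac{865}{433} + \left(7 - 783\right)^{2}} = \frac{1}{- \frac{865}{433} + \left(-776\right)^{2}} = \frac{1}{- \frac{865}{433} + 602176} = \frac{1}{\frac{260741343}{433}} = \frac{433}{260741343}$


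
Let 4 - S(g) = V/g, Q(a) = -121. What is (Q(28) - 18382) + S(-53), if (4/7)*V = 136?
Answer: -980209/53 ≈ -18495.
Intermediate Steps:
V = 238 (V = (7/4)*136 = 238)
S(g) = 4 - 238/g
(Q(28) - 18382) + S(-53) = (-121 - 18382) + (4 - 238/(-53)) = -18503 + (4 - 238*(-1/53)) = -18503 + (4 + 238/53) = -18503 + 450/53 = -980209/53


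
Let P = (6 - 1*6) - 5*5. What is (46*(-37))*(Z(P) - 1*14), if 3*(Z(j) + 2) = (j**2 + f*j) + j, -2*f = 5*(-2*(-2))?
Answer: -1365004/3 ≈ -4.5500e+5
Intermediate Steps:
f = -10 (f = -5*(-2*(-2))/2 = -5*4/2 = -1/2*20 = -10)
P = -25 (P = (6 - 6) - 25 = 0 - 25 = -25)
Z(j) = -2 - 3*j + j**2/3 (Z(j) = -2 + ((j**2 - 10*j) + j)/3 = -2 + (j**2 - 9*j)/3 = -2 + (-3*j + j**2/3) = -2 - 3*j + j**2/3)
(46*(-37))*(Z(P) - 1*14) = (46*(-37))*((-2 - 3*(-25) + (1/3)*(-25)**2) - 1*14) = -1702*((-2 + 75 + (1/3)*625) - 14) = -1702*((-2 + 75 + 625/3) - 14) = -1702*(844/3 - 14) = -1702*802/3 = -1365004/3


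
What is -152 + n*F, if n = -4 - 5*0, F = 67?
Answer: -420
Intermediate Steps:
n = -4 (n = -4 + 0 = -4)
-152 + n*F = -152 - 4*67 = -152 - 268 = -420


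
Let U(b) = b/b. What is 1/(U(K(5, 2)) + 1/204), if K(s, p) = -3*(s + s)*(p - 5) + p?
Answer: 204/205 ≈ 0.99512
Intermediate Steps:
K(s, p) = p - 6*s*(-5 + p) (K(s, p) = -3*2*s*(-5 + p) + p = -6*s*(-5 + p) + p = p - 6*s*(-5 + p))
U(b) = 1
1/(U(K(5, 2)) + 1/204) = 1/(1 + 1/204) = 1/(205/204) = 204/205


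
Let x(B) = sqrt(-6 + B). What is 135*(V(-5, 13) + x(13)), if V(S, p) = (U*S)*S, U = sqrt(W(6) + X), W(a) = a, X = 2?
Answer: 135*sqrt(7) + 6750*sqrt(2) ≈ 9903.1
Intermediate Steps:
U = 2*sqrt(2) (U = sqrt(6 + 2) = sqrt(8) = 2*sqrt(2) ≈ 2.8284)
V(S, p) = 2*sqrt(2)*S**2 (V(S, p) = ((2*sqrt(2))*S)*S = (2*S*sqrt(2))*S = 2*sqrt(2)*S**2)
135*(V(-5, 13) + x(13)) = 135*(2*sqrt(2)*(-5)**2 + sqrt(-6 + 13)) = 135*(2*sqrt(2)*25 + sqrt(7)) = 135*(50*sqrt(2) + sqrt(7)) = 135*(sqrt(7) + 50*sqrt(2)) = 135*sqrt(7) + 6750*sqrt(2)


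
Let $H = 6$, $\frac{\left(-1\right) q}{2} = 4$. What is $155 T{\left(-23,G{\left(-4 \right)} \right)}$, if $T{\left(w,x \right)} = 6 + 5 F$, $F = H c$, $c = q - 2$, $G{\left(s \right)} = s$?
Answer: $-45570$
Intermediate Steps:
$q = -8$ ($q = \left(-2\right) 4 = -8$)
$c = -10$ ($c = -8 - 2 = -10$)
$F = -60$ ($F = 6 \left(-10\right) = -60$)
$T{\left(w,x \right)} = -294$ ($T{\left(w,x \right)} = 6 + 5 \left(-60\right) = 6 - 300 = -294$)
$155 T{\left(-23,G{\left(-4 \right)} \right)} = 155 \left(-294\right) = -45570$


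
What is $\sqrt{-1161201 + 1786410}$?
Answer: $\sqrt{625209} \approx 790.7$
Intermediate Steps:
$\sqrt{-1161201 + 1786410} = \sqrt{625209}$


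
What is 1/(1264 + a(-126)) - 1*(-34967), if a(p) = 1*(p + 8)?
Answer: 40072183/1146 ≈ 34967.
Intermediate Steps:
a(p) = 8 + p (a(p) = 1*(8 + p) = 8 + p)
1/(1264 + a(-126)) - 1*(-34967) = 1/(1264 + (8 - 126)) - 1*(-34967) = 1/(1264 - 118) + 34967 = 1/1146 + 34967 = 40072183/1146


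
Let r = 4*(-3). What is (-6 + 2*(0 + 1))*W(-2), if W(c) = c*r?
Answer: -96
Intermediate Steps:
r = -12
W(c) = -12*c (W(c) = c*(-12) = -12*c)
(-6 + 2*(0 + 1))*W(-2) = (-6 + 2*(0 + 1))*(-12*(-2)) = (-6 + 2*1)*24 = (-6 + 2)*24 = -4*24 = -96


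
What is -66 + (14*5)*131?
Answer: 9104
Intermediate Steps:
-66 + (14*5)*131 = -66 + 70*131 = -66 + 9170 = 9104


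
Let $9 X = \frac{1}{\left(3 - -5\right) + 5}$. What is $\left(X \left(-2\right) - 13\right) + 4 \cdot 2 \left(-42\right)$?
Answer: $- \frac{40835}{117} \approx -349.02$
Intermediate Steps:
$X = \frac{1}{117}$ ($X = \frac{1}{9 \left(\left(3 - -5\right) + 5\right)} = \frac{1}{9 \left(\left(3 + 5\right) + 5\right)} = \frac{1}{9 \left(8 + 5\right)} = \frac{1}{9 \cdot 13} = \frac{1}{9} \cdot \frac{1}{13} = \frac{1}{117} \approx 0.008547$)
$\left(X \left(-2\right) - 13\right) + 4 \cdot 2 \left(-42\right) = \left(\frac{1}{117} \left(-2\right) - 13\right) + 4 \cdot 2 \left(-42\right) = \left(- \frac{2}{117} - 13\right) + 8 \left(-42\right) = - \frac{1523}{117} - 336 = - \frac{40835}{117}$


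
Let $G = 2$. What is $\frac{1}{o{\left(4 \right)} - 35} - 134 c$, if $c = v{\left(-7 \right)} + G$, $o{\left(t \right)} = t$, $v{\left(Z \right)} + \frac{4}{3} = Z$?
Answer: $\frac{78923}{93} \approx 848.63$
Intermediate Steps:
$v{\left(Z \right)} = - \frac{4}{3} + Z$
$c = - \frac{19}{3}$ ($c = \left(- \frac{4}{3} - 7\right) + 2 = - \frac{25}{3} + 2 = - \frac{19}{3} \approx -6.3333$)
$\frac{1}{o{\left(4 \right)} - 35} - 134 c = \frac{1}{4 - 35} - - \frac{2546}{3} = \frac{1}{-31} + \frac{2546}{3} = - \frac{1}{31} + \frac{2546}{3} = \frac{78923}{93}$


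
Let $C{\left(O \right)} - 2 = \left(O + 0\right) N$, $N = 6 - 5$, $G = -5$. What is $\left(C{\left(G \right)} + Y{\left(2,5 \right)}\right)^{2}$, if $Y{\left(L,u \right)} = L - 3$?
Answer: $16$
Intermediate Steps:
$Y{\left(L,u \right)} = -3 + L$ ($Y{\left(L,u \right)} = L - 3 = -3 + L$)
$N = 1$
$C{\left(O \right)} = 2 + O$ ($C{\left(O \right)} = 2 + \left(O + 0\right) 1 = 2 + O 1 = 2 + O$)
$\left(C{\left(G \right)} + Y{\left(2,5 \right)}\right)^{2} = \left(\left(2 - 5\right) + \left(-3 + 2\right)\right)^{2} = \left(-3 - 1\right)^{2} = \left(-4\right)^{2} = 16$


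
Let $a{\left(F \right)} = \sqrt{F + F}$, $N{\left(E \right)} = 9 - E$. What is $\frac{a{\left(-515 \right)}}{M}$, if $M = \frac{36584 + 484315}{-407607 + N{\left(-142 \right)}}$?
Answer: $- \frac{407456 i \sqrt{1030}}{520899} \approx - 25.104 i$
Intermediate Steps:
$a{\left(F \right)} = \sqrt{2} \sqrt{F}$ ($a{\left(F \right)} = \sqrt{2 F} = \sqrt{2} \sqrt{F}$)
$M = - \frac{520899}{407456}$ ($M = \frac{36584 + 484315}{-407607 + \left(9 - -142\right)} = \frac{520899}{-407607 + \left(9 + 142\right)} = \frac{520899}{-407607 + 151} = \frac{520899}{-407456} = 520899 \left(- \frac{1}{407456}\right) = - \frac{520899}{407456} \approx -1.2784$)
$\frac{a{\left(-515 \right)}}{M} = \frac{\sqrt{2} \sqrt{-515}}{- \frac{520899}{407456}} = \sqrt{2} i \sqrt{515} \left(- \frac{407456}{520899}\right) = i \sqrt{1030} \left(- \frac{407456}{520899}\right) = - \frac{407456 i \sqrt{1030}}{520899}$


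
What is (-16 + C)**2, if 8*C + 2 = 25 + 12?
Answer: 8649/64 ≈ 135.14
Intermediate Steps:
C = 35/8 (C = -1/4 + (25 + 12)/8 = -1/4 + (1/8)*37 = -1/4 + 37/8 = 35/8 ≈ 4.3750)
(-16 + C)**2 = (-16 + 35/8)**2 = (-93/8)**2 = 8649/64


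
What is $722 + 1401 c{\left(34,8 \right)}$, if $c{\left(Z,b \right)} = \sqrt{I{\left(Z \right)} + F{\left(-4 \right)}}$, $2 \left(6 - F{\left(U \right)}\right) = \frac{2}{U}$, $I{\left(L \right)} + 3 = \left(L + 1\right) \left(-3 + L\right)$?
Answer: $722 + \frac{1401 \sqrt{4353}}{2} \approx 46939.0$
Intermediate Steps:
$I{\left(L \right)} = -3 + \left(1 + L\right) \left(-3 + L\right)$ ($I{\left(L \right)} = -3 + \left(L + 1\right) \left(-3 + L\right) = -3 + \left(1 + L\right) \left(-3 + L\right)$)
$F{\left(U \right)} = 6 - \frac{1}{U}$ ($F{\left(U \right)} = 6 - \frac{2 \frac{1}{U}}{2} = 6 - \frac{1}{U}$)
$c{\left(Z,b \right)} = \sqrt{\frac{1}{4} + Z^{2} - 2 Z}$ ($c{\left(Z,b \right)} = \sqrt{\left(-6 + Z^{2} - 2 Z\right) + \left(6 - \frac{1}{-4}\right)} = \sqrt{\left(-6 + Z^{2} - 2 Z\right) + \left(6 - - \frac{1}{4}\right)} = \sqrt{\left(-6 + Z^{2} - 2 Z\right) + \left(6 + \frac{1}{4}\right)} = \sqrt{\left(-6 + Z^{2} - 2 Z\right) + \frac{25}{4}} = \sqrt{\frac{1}{4} + Z^{2} - 2 Z}$)
$722 + 1401 c{\left(34,8 \right)} = 722 + 1401 \frac{\sqrt{1 - 272 + 4 \cdot 34^{2}}}{2} = 722 + 1401 \frac{\sqrt{1 - 272 + 4 \cdot 1156}}{2} = 722 + 1401 \frac{\sqrt{1 - 272 + 4624}}{2} = 722 + 1401 \frac{\sqrt{4353}}{2} = 722 + \frac{1401 \sqrt{4353}}{2}$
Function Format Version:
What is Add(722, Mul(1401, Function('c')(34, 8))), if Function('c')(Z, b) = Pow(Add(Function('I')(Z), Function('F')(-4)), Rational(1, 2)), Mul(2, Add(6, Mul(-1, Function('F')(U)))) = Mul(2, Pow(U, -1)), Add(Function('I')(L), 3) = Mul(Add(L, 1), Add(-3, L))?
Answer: Add(722, Mul(Rational(1401, 2), Pow(4353, Rational(1, 2)))) ≈ 46939.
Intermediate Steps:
Function('I')(L) = Add(-3, Mul(Add(1, L), Add(-3, L))) (Function('I')(L) = Add(-3, Mul(Add(L, 1), Add(-3, L))) = Add(-3, Mul(Add(1, L), Add(-3, L))))
Function('F')(U) = Add(6, Mul(-1, Pow(U, -1))) (Function('F')(U) = Add(6, Mul(Rational(-1, 2), Mul(2, Pow(U, -1)))) = Add(6, Mul(-1, Pow(U, -1))))
Function('c')(Z, b) = Pow(Add(Rational(1, 4), Pow(Z, 2), Mul(-2, Z)), Rational(1, 2)) (Function('c')(Z, b) = Pow(Add(Add(-6, Pow(Z, 2), Mul(-2, Z)), Add(6, Mul(-1, Pow(-4, -1)))), Rational(1, 2)) = Pow(Add(Add(-6, Pow(Z, 2), Mul(-2, Z)), Add(6, Mul(-1, Rational(-1, 4)))), Rational(1, 2)) = Pow(Add(Add(-6, Pow(Z, 2), Mul(-2, Z)), Add(6, Rational(1, 4))), Rational(1, 2)) = Pow(Add(Add(-6, Pow(Z, 2), Mul(-2, Z)), Rational(25, 4)), Rational(1, 2)) = Pow(Add(Rational(1, 4), Pow(Z, 2), Mul(-2, Z)), Rational(1, 2)))
Add(722, Mul(1401, Function('c')(34, 8))) = Add(722, Mul(1401, Mul(Rational(1, 2), Pow(Add(1, Mul(-8, 34), Mul(4, Pow(34, 2))), Rational(1, 2))))) = Add(722, Mul(1401, Mul(Rational(1, 2), Pow(Add(1, -272, Mul(4, 1156)), Rational(1, 2))))) = Add(722, Mul(1401, Mul(Rational(1, 2), Pow(Add(1, -272, 4624), Rational(1, 2))))) = Add(722, Mul(1401, Mul(Rational(1, 2), Pow(4353, Rational(1, 2))))) = Add(722, Mul(Rational(1401, 2), Pow(4353, Rational(1, 2))))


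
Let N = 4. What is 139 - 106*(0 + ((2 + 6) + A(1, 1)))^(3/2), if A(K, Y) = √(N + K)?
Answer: 139 - 106*(8 + √5)^(3/2) ≈ -3332.4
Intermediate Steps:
A(K, Y) = √(4 + K)
139 - 106*(0 + ((2 + 6) + A(1, 1)))^(3/2) = 139 - 106*(0 + ((2 + 6) + √(4 + 1)))^(3/2) = 139 - 106*(0 + (8 + √5))^(3/2) = 139 - 106*(8 + √5)^(3/2)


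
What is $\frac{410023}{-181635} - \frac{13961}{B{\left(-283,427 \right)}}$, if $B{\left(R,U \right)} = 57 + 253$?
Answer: $- \frac{532582673}{11261370} \approx -47.293$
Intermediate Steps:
$B{\left(R,U \right)} = 310$
$\frac{410023}{-181635} - \frac{13961}{B{\left(-283,427 \right)}} = \frac{410023}{-181635} - \frac{13961}{310} = 410023 \left(- \frac{1}{181635}\right) - \frac{13961}{310} = - \frac{410023}{181635} - \frac{13961}{310} = - \frac{532582673}{11261370}$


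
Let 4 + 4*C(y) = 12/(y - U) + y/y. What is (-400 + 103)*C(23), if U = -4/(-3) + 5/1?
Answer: 16929/100 ≈ 169.29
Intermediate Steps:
U = 19/3 (U = -4*(-⅓) + 5*1 = 4/3 + 5 = 19/3 ≈ 6.3333)
C(y) = -¾ + 3/(-19/3 + y) (C(y) = -1 + (12/(y - 1*19/3) + y/y)/4 = -1 + (12/(y - 19/3) + 1)/4 = -1 + (12/(-19/3 + y) + 1)/4 = -1 + (1 + 12/(-19/3 + y))/4 = -1 + (¼ + 3/(-19/3 + y)) = -¾ + 3/(-19/3 + y))
(-400 + 103)*C(23) = (-400 + 103)*(3*(31 - 3*23)/(4*(-19 + 3*23))) = -891*(31 - 69)/(4*(-19 + 69)) = -891*(-38)/(4*50) = -297*(-57/100) = 16929/100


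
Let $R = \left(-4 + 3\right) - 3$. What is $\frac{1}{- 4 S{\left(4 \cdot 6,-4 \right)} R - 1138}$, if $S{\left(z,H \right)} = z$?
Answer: $- \frac{1}{754} \approx -0.0013263$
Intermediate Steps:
$R = -4$ ($R = -1 - 3 = -4$)
$\frac{1}{- 4 S{\left(4 \cdot 6,-4 \right)} R - 1138} = \frac{1}{- 4 \cdot 4 \cdot 6 \left(-4\right) - 1138} = \frac{1}{\left(-4\right) 24 \left(-4\right) - 1138} = \frac{1}{\left(-96\right) \left(-4\right) - 1138} = \frac{1}{384 - 1138} = \frac{1}{-754} = - \frac{1}{754}$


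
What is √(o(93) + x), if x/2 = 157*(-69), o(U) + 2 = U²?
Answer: I*√13019 ≈ 114.1*I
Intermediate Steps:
o(U) = -2 + U²
x = -21666 (x = 2*(157*(-69)) = 2*(-10833) = -21666)
√(o(93) + x) = √((-2 + 93²) - 21666) = √((-2 + 8649) - 21666) = √(8647 - 21666) = √(-13019) = I*√13019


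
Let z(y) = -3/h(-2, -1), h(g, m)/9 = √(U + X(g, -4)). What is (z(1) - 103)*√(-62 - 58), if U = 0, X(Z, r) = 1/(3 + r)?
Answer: 2*I*√30*(-309 + I)/3 ≈ -3.6515 - 1128.3*I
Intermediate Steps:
h(g, m) = 9*I (h(g, m) = 9*√(0 + 1/(3 - 4)) = 9*√(0 + 1/(-1)) = 9*√(0 - 1) = 9*√(-1) = 9*I)
z(y) = I/3 (z(y) = -3*(-I/9) = -(-1)*I/3 = I/3)
(z(1) - 103)*√(-62 - 58) = (I/3 - 103)*√(-62 - 58) = (-103 + I/3)*√(-120) = (-103 + I/3)*(2*I*√30) = 2*I*√30*(-103 + I/3)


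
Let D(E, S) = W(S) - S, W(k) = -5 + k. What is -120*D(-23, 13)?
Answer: 600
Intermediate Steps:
D(E, S) = -5 (D(E, S) = (-5 + S) - S = -5)
-120*D(-23, 13) = -120*(-5) = 600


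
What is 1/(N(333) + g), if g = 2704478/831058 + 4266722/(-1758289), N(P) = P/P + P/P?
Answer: 730620069881/2065920372895 ≈ 0.35365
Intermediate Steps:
N(P) = 2 (N(P) = 1 + 1 = 2)
g = 604680233133/730620069881 (g = 2704478*(1/831058) + 4266722*(-1/1758289) = 1352239/415529 - 4266722/1758289 = 604680233133/730620069881 ≈ 0.82763)
1/(N(333) + g) = 1/(2 + 604680233133/730620069881) = 1/(2065920372895/730620069881) = 730620069881/2065920372895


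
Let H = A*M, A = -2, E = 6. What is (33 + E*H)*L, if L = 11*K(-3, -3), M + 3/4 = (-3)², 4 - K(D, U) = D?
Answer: -5082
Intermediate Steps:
K(D, U) = 4 - D
M = 33/4 (M = -¾ + (-3)² = -¾ + 9 = 33/4 ≈ 8.2500)
H = -33/2 (H = -2*33/4 = -33/2 ≈ -16.500)
L = 77 (L = 11*(4 - 1*(-3)) = 11*(4 + 3) = 11*7 = 77)
(33 + E*H)*L = (33 + 6*(-33/2))*77 = (33 - 99)*77 = -66*77 = -5082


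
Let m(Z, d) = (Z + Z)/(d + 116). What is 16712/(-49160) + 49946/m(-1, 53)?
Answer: -25934587454/6145 ≈ -4.2204e+6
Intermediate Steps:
m(Z, d) = 2*Z/(116 + d) (m(Z, d) = (2*Z)/(116 + d) = 2*Z/(116 + d))
16712/(-49160) + 49946/m(-1, 53) = 16712/(-49160) + 49946/((2*(-1)/(116 + 53))) = 16712*(-1/49160) + 49946/((2*(-1)/169)) = -2089/6145 + 49946/((2*(-1)*(1/169))) = -2089/6145 + 49946/(-2/169) = -2089/6145 + 49946*(-169/2) = -2089/6145 - 4220437 = -25934587454/6145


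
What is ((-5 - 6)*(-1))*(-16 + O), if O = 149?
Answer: 1463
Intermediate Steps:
((-5 - 6)*(-1))*(-16 + O) = ((-5 - 6)*(-1))*(-16 + 149) = -11*(-1)*133 = 11*133 = 1463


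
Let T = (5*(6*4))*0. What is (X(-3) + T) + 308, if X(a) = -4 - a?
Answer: 307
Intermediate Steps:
T = 0 (T = (5*24)*0 = 120*0 = 0)
(X(-3) + T) + 308 = ((-4 - 1*(-3)) + 0) + 308 = ((-4 + 3) + 0) + 308 = (-1 + 0) + 308 = -1 + 308 = 307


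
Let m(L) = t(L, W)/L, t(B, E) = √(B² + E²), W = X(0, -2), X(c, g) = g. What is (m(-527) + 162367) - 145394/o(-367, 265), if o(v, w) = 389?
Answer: 63015369/389 - √277733/527 ≈ 1.6199e+5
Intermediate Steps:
W = -2
m(L) = √(4 + L²)/L (m(L) = √(L² + (-2)²)/L = √(L² + 4)/L = √(4 + L²)/L)
(m(-527) + 162367) - 145394/o(-367, 265) = (√(4 + (-527)²)/(-527) + 162367) - 145394/389 = (-√(4 + 277729)/527 + 162367) - 145394*1/389 = (-√277733/527 + 162367) - 145394/389 = (162367 - √277733/527) - 145394/389 = 63015369/389 - √277733/527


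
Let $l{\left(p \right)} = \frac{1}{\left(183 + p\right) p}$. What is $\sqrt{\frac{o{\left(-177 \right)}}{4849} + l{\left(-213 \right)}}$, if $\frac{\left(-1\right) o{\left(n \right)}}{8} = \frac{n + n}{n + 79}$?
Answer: $\frac{i \sqrt{30333179842810}}{72298590} \approx 0.076178 i$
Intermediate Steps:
$o{\left(n \right)} = - \frac{16 n}{79 + n}$ ($o{\left(n \right)} = - 8 \frac{n + n}{n + 79} = - 8 \frac{2 n}{79 + n} = - \frac{16 n}{79 + n}$)
$l{\left(p \right)} = \frac{1}{p \left(183 + p\right)}$
$\sqrt{\frac{o{\left(-177 \right)}}{4849} + l{\left(-213 \right)}} = \sqrt{\frac{\left(-16\right) \left(-177\right) \frac{1}{79 - 177}}{4849} + \frac{1}{\left(-213\right) \left(183 - 213\right)}} = \sqrt{\left(-16\right) \left(-177\right) \frac{1}{-98} \cdot \frac{1}{4849} - \frac{1}{213 \left(-30\right)}} = \sqrt{\left(-16\right) \left(-177\right) \left(- \frac{1}{98}\right) \frac{1}{4849} - - \frac{1}{6390}} = \sqrt{\left(- \frac{1416}{49}\right) \frac{1}{4849} + \frac{1}{6390}} = \sqrt{- \frac{1416}{237601} + \frac{1}{6390}} = \sqrt{- \frac{8810639}{1518270390}} = \frac{i \sqrt{30333179842810}}{72298590}$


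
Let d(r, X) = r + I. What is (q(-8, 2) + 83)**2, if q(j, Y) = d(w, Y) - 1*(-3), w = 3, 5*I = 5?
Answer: 8100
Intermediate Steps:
I = 1 (I = (1/5)*5 = 1)
d(r, X) = 1 + r (d(r, X) = r + 1 = 1 + r)
q(j, Y) = 7 (q(j, Y) = (1 + 3) - 1*(-3) = 4 + 3 = 7)
(q(-8, 2) + 83)**2 = (7 + 83)**2 = 90**2 = 8100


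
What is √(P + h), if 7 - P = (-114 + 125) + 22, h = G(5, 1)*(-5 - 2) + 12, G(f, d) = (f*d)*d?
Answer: 7*I ≈ 7.0*I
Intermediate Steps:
G(f, d) = f*d² (G(f, d) = (d*f)*d = f*d²)
h = -23 (h = (5*1²)*(-5 - 2) + 12 = (5*1)*(-7) + 12 = 5*(-7) + 12 = -35 + 12 = -23)
P = -26 (P = 7 - ((-114 + 125) + 22) = 7 - (11 + 22) = 7 - 1*33 = 7 - 33 = -26)
√(P + h) = √(-26 - 23) = √(-49) = 7*I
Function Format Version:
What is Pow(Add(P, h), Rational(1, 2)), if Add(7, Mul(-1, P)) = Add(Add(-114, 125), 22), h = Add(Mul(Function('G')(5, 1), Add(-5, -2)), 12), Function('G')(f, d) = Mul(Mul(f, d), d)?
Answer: Mul(7, I) ≈ Mul(7.0000, I)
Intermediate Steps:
Function('G')(f, d) = Mul(f, Pow(d, 2)) (Function('G')(f, d) = Mul(Mul(d, f), d) = Mul(f, Pow(d, 2)))
h = -23 (h = Add(Mul(Mul(5, Pow(1, 2)), Add(-5, -2)), 12) = Add(Mul(Mul(5, 1), -7), 12) = Add(Mul(5, -7), 12) = Add(-35, 12) = -23)
P = -26 (P = Add(7, Mul(-1, Add(Add(-114, 125), 22))) = Add(7, Mul(-1, Add(11, 22))) = Add(7, Mul(-1, 33)) = Add(7, -33) = -26)
Pow(Add(P, h), Rational(1, 2)) = Pow(Add(-26, -23), Rational(1, 2)) = Pow(-49, Rational(1, 2)) = Mul(7, I)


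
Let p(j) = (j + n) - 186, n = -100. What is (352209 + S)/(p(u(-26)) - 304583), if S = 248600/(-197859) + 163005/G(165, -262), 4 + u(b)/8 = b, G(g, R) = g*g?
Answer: -4684626358834/4058108865195 ≈ -1.1544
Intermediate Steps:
G(g, R) = g²
u(b) = -32 + 8*b
S = 188769417/39901565 (S = 248600/(-197859) + 163005/(165²) = 248600*(-1/197859) + 163005/27225 = -248600/197859 + 163005*(1/27225) = -248600/197859 + 10867/1815 = 188769417/39901565 ≈ 4.7309)
p(j) = -286 + j (p(j) = (j - 100) - 186 = (-100 + j) - 186 = -286 + j)
(352209 + S)/(p(u(-26)) - 304583) = (352209 + 188769417/39901565)/((-286 + (-32 + 8*(-26))) - 304583) = 14053879076502/(39901565*((-286 + (-32 - 208)) - 304583)) = 14053879076502/(39901565*((-286 - 240) - 304583)) = 14053879076502/(39901565*(-526 - 304583)) = (14053879076502/39901565)/(-305109) = (14053879076502/39901565)*(-1/305109) = -4684626358834/4058108865195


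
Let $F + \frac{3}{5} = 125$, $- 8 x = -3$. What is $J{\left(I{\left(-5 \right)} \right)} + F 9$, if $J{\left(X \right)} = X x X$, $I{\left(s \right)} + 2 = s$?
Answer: $\frac{45519}{40} \approx 1138.0$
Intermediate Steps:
$x = \frac{3}{8}$ ($x = \left(- \frac{1}{8}\right) \left(-3\right) = \frac{3}{8} \approx 0.375$)
$F = \frac{622}{5}$ ($F = - \frac{3}{5} + 125 = \frac{622}{5} \approx 124.4$)
$I{\left(s \right)} = -2 + s$
$J{\left(X \right)} = \frac{3 X^{2}}{8}$ ($J{\left(X \right)} = X \frac{3}{8} X = \frac{3 X}{8} X = \frac{3 X^{2}}{8}$)
$J{\left(I{\left(-5 \right)} \right)} + F 9 = \frac{3 \left(-2 - 5\right)^{2}}{8} + \frac{622}{5} \cdot 9 = \frac{3 \left(-7\right)^{2}}{8} + \frac{5598}{5} = \frac{3}{8} \cdot 49 + \frac{5598}{5} = \frac{147}{8} + \frac{5598}{5} = \frac{45519}{40}$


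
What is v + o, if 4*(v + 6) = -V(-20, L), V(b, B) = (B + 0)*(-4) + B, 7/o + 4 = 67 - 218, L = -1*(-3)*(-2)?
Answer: -3269/310 ≈ -10.545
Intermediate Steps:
L = -6 (L = 3*(-2) = -6)
o = -7/155 (o = 7/(-4 + (67 - 218)) = 7/(-4 - 151) = 7/(-155) = 7*(-1/155) = -7/155 ≈ -0.045161)
V(b, B) = -3*B (V(b, B) = B*(-4) + B = -4*B + B = -3*B)
v = -21/2 (v = -6 + (-(-3)*(-6))/4 = -6 + (-1*18)/4 = -6 + (¼)*(-18) = -6 - 9/2 = -21/2 ≈ -10.500)
v + o = -21/2 - 7/155 = -3269/310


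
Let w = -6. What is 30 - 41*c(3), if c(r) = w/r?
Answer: 112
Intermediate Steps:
c(r) = -6/r
30 - 41*c(3) = 30 - (-246)/3 = 30 - 41*(-2) = 30 + 82 = 112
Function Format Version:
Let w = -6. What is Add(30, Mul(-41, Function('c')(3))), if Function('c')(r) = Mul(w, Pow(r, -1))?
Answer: 112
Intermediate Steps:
Function('c')(r) = Mul(-6, Pow(r, -1))
Add(30, Mul(-41, Function('c')(3))) = Add(30, Mul(-41, Mul(-6, Pow(3, -1)))) = Add(30, Mul(-41, Mul(-6, Rational(1, 3)))) = Add(30, Mul(-41, -2)) = Add(30, 82) = 112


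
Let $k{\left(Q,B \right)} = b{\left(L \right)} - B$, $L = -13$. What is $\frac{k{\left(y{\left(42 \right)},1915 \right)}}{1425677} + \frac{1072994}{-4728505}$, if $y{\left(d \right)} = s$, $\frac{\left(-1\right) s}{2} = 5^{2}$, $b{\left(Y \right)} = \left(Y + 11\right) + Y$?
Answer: $- \frac{1538868881588}{6741320822885} \approx -0.22827$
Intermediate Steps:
$b{\left(Y \right)} = 11 + 2 Y$ ($b{\left(Y \right)} = \left(11 + Y\right) + Y = 11 + 2 Y$)
$s = -50$ ($s = - 2 \cdot 5^{2} = \left(-2\right) 25 = -50$)
$y{\left(d \right)} = -50$
$k{\left(Q,B \right)} = -15 - B$ ($k{\left(Q,B \right)} = \left(11 + 2 \left(-13\right)\right) - B = \left(11 - 26\right) - B = -15 - B$)
$\frac{k{\left(y{\left(42 \right)},1915 \right)}}{1425677} + \frac{1072994}{-4728505} = \frac{-15 - 1915}{1425677} + \frac{1072994}{-4728505} = \left(-15 - 1915\right) \frac{1}{1425677} + 1072994 \left(- \frac{1}{4728505}\right) = \left(-1930\right) \frac{1}{1425677} - \frac{1072994}{4728505} = - \frac{1930}{1425677} - \frac{1072994}{4728505} = - \frac{1538868881588}{6741320822885}$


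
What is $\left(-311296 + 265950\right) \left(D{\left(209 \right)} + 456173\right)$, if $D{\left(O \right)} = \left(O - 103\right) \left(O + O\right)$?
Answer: $-22694811426$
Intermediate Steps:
$D{\left(O \right)} = 2 O \left(-103 + O\right)$ ($D{\left(O \right)} = \left(-103 + O\right) 2 O = 2 O \left(-103 + O\right)$)
$\left(-311296 + 265950\right) \left(D{\left(209 \right)} + 456173\right) = \left(-311296 + 265950\right) \left(2 \cdot 209 \left(-103 + 209\right) + 456173\right) = - 45346 \left(2 \cdot 209 \cdot 106 + 456173\right) = - 45346 \left(44308 + 456173\right) = \left(-45346\right) 500481 = -22694811426$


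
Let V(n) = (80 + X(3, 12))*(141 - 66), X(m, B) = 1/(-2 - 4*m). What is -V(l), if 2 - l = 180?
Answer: -83925/14 ≈ -5994.6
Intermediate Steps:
l = -178 (l = 2 - 1*180 = 2 - 180 = -178)
V(n) = 83925/14 (V(n) = (80 - 1/(2 + 4*3))*(141 - 66) = (80 - 1/(2 + 12))*75 = (80 - 1/14)*75 = (1119/14)*75 = 83925/14)
-V(l) = -1*83925/14 = -83925/14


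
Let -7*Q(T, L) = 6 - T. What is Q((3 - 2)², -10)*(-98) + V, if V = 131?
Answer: 201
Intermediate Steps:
Q(T, L) = -6/7 + T/7 (Q(T, L) = -(6 - T)/7 = -6/7 + T/7)
Q((3 - 2)², -10)*(-98) + V = (-6/7 + (3 - 2)²/7)*(-98) + 131 = (-6/7 + (⅐)*1²)*(-98) + 131 = (-6/7 + (⅐)*1)*(-98) + 131 = (-6/7 + ⅐)*(-98) + 131 = -5/7*(-98) + 131 = 70 + 131 = 201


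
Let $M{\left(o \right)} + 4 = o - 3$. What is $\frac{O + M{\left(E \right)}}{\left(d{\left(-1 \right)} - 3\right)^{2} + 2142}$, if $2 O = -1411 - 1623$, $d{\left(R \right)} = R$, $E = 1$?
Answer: $- \frac{1523}{2158} \approx -0.70575$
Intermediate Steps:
$O = -1517$ ($O = \frac{-1411 - 1623}{2} = \frac{1}{2} \left(-3034\right) = -1517$)
$M{\left(o \right)} = -7 + o$ ($M{\left(o \right)} = -4 + \left(o - 3\right) = -4 + \left(-3 + o\right) = -7 + o$)
$\frac{O + M{\left(E \right)}}{\left(d{\left(-1 \right)} - 3\right)^{2} + 2142} = \frac{-1517 + \left(-7 + 1\right)}{\left(-1 - 3\right)^{2} + 2142} = \frac{-1517 - 6}{\left(-4\right)^{2} + 2142} = - \frac{1523}{16 + 2142} = - \frac{1523}{2158}$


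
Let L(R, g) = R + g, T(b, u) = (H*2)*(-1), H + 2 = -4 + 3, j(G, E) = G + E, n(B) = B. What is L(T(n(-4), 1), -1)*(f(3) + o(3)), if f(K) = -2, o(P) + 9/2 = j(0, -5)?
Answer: -115/2 ≈ -57.500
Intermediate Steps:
j(G, E) = E + G
o(P) = -19/2 (o(P) = -9/2 + (-5 + 0) = -9/2 - 5 = -19/2)
H = -3 (H = -2 + (-4 + 3) = -2 - 1 = -3)
T(b, u) = 6 (T(b, u) = -3*2*(-1) = -6*(-1) = 6)
L(T(n(-4), 1), -1)*(f(3) + o(3)) = (6 - 1)*(-2 - 19/2) = 5*(-23/2) = -115/2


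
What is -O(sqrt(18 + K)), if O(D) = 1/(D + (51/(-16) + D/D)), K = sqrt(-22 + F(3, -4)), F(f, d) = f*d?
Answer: 16/(35 - 16*sqrt(18 + I*sqrt(34))) ≈ -0.42967 + 0.13824*I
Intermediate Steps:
F(f, d) = d*f
K = I*sqrt(34) (K = sqrt(-22 - 4*3) = sqrt(-22 - 12) = sqrt(-34) = I*sqrt(34) ≈ 5.8309*I)
O(D) = 1/(-35/16 + D) (O(D) = 1/(D + (51*(-1/16) + 1)) = 1/(D + (-51/16 + 1)) = 1/(D - 35/16) = 1/(-35/16 + D))
-O(sqrt(18 + K)) = -16/(-35 + 16*sqrt(18 + I*sqrt(34)))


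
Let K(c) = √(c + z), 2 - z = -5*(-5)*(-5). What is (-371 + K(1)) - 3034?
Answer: -3405 + 8*√2 ≈ -3393.7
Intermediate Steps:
z = 127 (z = 2 - (-5*(-5))*(-5) = 2 - 25*(-5) = 2 - 1*(-125) = 2 + 125 = 127)
K(c) = √(127 + c) (K(c) = √(c + 127) = √(127 + c))
(-371 + K(1)) - 3034 = (-371 + √(127 + 1)) - 3034 = (-371 + √128) - 3034 = (-371 + 8*√2) - 3034 = -3405 + 8*√2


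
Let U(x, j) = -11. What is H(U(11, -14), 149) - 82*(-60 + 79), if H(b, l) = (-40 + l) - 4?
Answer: -1453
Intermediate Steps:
H(b, l) = -44 + l
H(U(11, -14), 149) - 82*(-60 + 79) = (-44 + 149) - 82*(-60 + 79) = 105 - 82*19 = 105 - 1*1558 = 105 - 1558 = -1453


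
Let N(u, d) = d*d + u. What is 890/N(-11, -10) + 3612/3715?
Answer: 40762/3715 ≈ 10.972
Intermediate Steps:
N(u, d) = u + d² (N(u, d) = d² + u = u + d²)
890/N(-11, -10) + 3612/3715 = 890/(-11 + (-10)²) + 3612/3715 = 890/(-11 + 100) + 3612*(1/3715) = 890/89 + 3612/3715 = 890*(1/89) + 3612/3715 = 10 + 3612/3715 = 40762/3715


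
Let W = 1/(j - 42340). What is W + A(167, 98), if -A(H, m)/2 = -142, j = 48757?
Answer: 1822429/6417 ≈ 284.00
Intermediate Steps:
A(H, m) = 284 (A(H, m) = -2*(-142) = 284)
W = 1/6417 (W = 1/(48757 - 42340) = 1/6417 ≈ 0.00015584)
W + A(167, 98) = 1/6417 + 284 = 1822429/6417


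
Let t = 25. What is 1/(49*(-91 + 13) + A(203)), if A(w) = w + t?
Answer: -1/3594 ≈ -0.00027824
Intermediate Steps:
A(w) = 25 + w (A(w) = w + 25 = 25 + w)
1/(49*(-91 + 13) + A(203)) = 1/(49*(-91 + 13) + (25 + 203)) = 1/(49*(-78) + 228) = 1/(-3822 + 228) = 1/(-3594) = -1/3594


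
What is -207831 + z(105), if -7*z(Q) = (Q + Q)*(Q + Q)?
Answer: -214131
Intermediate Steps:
z(Q) = -4*Q²/7 (z(Q) = -(Q + Q)*(Q + Q)/7 = -2*Q*2*Q/7 = -4*Q²/7)
-207831 + z(105) = -207831 - 4/7*105² = -207831 - 4/7*11025 = -207831 - 6300 = -214131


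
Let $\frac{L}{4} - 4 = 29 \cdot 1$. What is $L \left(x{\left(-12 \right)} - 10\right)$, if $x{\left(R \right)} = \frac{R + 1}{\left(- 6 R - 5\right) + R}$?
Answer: $- \frac{6732}{5} \approx -1346.4$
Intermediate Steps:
$L = 132$ ($L = 16 + 4 \cdot 29 \cdot 1 = 16 + 4 \cdot 29 = 16 + 116 = 132$)
$x{\left(R \right)} = \frac{1 + R}{-5 - 5 R}$ ($x{\left(R \right)} = \frac{1 + R}{\left(-5 - 6 R\right) + R} = \frac{1 + R}{-5 - 5 R}$)
$L \left(x{\left(-12 \right)} - 10\right) = 132 \left(- \frac{1}{5} - 10\right) = 132 \left(- \frac{51}{5}\right) = - \frac{6732}{5}$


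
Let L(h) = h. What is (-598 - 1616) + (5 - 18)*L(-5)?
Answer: -2149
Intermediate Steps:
(-598 - 1616) + (5 - 18)*L(-5) = (-598 - 1616) + (5 - 18)*(-5) = -2214 - 13*(-5) = -2214 + 65 = -2149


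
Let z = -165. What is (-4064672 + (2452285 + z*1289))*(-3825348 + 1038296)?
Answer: 5086570567744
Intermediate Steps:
(-4064672 + (2452285 + z*1289))*(-3825348 + 1038296) = (-4064672 + (2452285 - 165*1289))*(-3825348 + 1038296) = (-4064672 + (2452285 - 212685))*(-2787052) = (-4064672 + 2239600)*(-2787052) = -1825072*(-2787052) = 5086570567744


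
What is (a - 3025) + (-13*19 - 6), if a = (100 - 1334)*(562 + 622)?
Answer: -1464334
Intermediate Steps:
a = -1461056 (a = -1234*1184 = -1461056)
(a - 3025) + (-13*19 - 6) = (-1461056 - 3025) + (-13*19 - 6) = -1464081 + (-247 - 6) = -1464081 - 253 = -1464334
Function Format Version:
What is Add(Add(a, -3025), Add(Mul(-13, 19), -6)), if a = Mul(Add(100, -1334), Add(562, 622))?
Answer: -1464334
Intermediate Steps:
a = -1461056 (a = Mul(-1234, 1184) = -1461056)
Add(Add(a, -3025), Add(Mul(-13, 19), -6)) = Add(Add(-1461056, -3025), Add(Mul(-13, 19), -6)) = Add(-1464081, Add(-247, -6)) = Add(-1464081, -253) = -1464334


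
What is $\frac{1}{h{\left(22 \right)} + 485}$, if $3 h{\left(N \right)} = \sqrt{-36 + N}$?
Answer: $\frac{4365}{2117039} - \frac{3 i \sqrt{14}}{2117039} \approx 0.0020618 - 5.3022 \cdot 10^{-6} i$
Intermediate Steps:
$h{\left(N \right)} = \frac{\sqrt{-36 + N}}{3}$
$\frac{1}{h{\left(22 \right)} + 485} = \frac{1}{\frac{\sqrt{-36 + 22}}{3} + 485} = \frac{1}{\frac{\sqrt{-14}}{3} + 485} = \frac{1}{\frac{i \sqrt{14}}{3} + 485} = \frac{1}{485 + \frac{i \sqrt{14}}{3}}$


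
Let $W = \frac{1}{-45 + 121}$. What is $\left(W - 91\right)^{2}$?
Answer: $\frac{47817225}{5776} \approx 8278.6$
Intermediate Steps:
$W = \frac{1}{76} \approx 0.013158$
$\left(W - 91\right)^{2} = \left(\frac{1}{76} - 91\right)^{2} = \left(- \frac{6915}{76}\right)^{2} = \frac{47817225}{5776}$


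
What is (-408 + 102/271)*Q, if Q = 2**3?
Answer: -883728/271 ≈ -3261.0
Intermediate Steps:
Q = 8
(-408 + 102/271)*Q = (-408 + 102/271)*8 = -110466/271*8 = -883728/271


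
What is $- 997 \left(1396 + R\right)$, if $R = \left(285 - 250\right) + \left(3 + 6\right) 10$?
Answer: $-1516437$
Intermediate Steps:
$R = 125$ ($R = 35 + 9 \cdot 10 = 35 + 90 = 125$)
$- 997 \left(1396 + R\right) = - 997 \left(1396 + 125\right) = \left(-997\right) 1521 = -1516437$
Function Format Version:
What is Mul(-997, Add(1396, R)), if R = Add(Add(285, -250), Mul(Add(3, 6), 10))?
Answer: -1516437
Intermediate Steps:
R = 125 (R = Add(35, Mul(9, 10)) = Add(35, 90) = 125)
Mul(-997, Add(1396, R)) = Mul(-997, Add(1396, 125)) = Mul(-997, 1521) = -1516437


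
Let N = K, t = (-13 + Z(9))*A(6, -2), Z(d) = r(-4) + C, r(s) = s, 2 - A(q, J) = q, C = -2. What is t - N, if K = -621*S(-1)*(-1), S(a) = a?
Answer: 697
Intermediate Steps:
A(q, J) = 2 - q
Z(d) = -6 (Z(d) = -4 - 2 = -6)
K = -621 (K = -(-621)*(-1) = -621*1 = -621)
t = 76 (t = (-13 - 6)*(2 - 1*6) = -19*(2 - 6) = -19*(-4) = 76)
N = -621
t - N = 76 - 1*(-621) = 76 + 621 = 697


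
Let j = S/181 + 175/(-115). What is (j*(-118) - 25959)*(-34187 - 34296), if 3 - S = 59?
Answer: 7339172652849/4163 ≈ 1.7630e+9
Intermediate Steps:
S = -56 (S = 3 - 1*59 = 3 - 59 = -56)
j = -7623/4163 (j = -56/181 + 175/(-115) = -56*1/181 + 175*(-1/115) = -56/181 - 35/23 = -7623/4163 ≈ -1.8311)
(j*(-118) - 25959)*(-34187 - 34296) = (-7623/4163*(-118) - 25959)*(-34187 - 34296) = (899514/4163 - 25959)*(-68483) = -107167803/4163*(-68483) = 7339172652849/4163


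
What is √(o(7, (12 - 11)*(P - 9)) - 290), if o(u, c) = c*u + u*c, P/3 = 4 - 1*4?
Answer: 4*I*√26 ≈ 20.396*I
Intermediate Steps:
P = 0 (P = 3*(4 - 1*4) = 3*(4 - 4) = 3*0 = 0)
o(u, c) = 2*c*u (o(u, c) = c*u + c*u = 2*c*u)
√(o(7, (12 - 11)*(P - 9)) - 290) = √(2*((12 - 11)*(0 - 9))*7 - 290) = √(2*(1*(-9))*7 - 290) = √(2*(-9)*7 - 290) = √(-126 - 290) = √(-416) = 4*I*√26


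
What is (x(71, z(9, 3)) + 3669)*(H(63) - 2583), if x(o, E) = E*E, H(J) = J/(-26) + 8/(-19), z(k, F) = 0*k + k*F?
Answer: -2809017993/247 ≈ -1.1373e+7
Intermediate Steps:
z(k, F) = F*k (z(k, F) = 0 + F*k = F*k)
H(J) = -8/19 - J/26 (H(J) = J*(-1/26) + 8*(-1/19) = -J/26 - 8/19 = -8/19 - J/26)
x(o, E) = E²
(x(71, z(9, 3)) + 3669)*(H(63) - 2583) = ((3*9)² + 3669)*((-8/19 - 1/26*63) - 2583) = (27² + 3669)*((-8/19 - 63/26) - 2583) = (729 + 3669)*(-1405/494 - 2583) = 4398*(-1277407/494) = -2809017993/247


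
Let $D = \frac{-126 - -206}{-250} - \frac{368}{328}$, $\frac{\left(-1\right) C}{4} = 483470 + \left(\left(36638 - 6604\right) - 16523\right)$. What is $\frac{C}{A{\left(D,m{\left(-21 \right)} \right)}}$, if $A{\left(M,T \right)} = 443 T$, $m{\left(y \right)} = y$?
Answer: $\frac{1987924}{9303} \approx 213.69$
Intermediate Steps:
$C = -1987924$ ($C = - 4 \left(483470 + \left(\left(36638 - 6604\right) - 16523\right)\right) = - 4 \left(483470 + \left(30034 - 16523\right)\right) = - 4 \left(483470 + 13511\right) = \left(-4\right) 496981 = -1987924$)
$D = - \frac{1478}{1025}$ ($D = \left(-126 + 206\right) \left(- \frac{1}{250}\right) - \frac{46}{41} = 80 \left(- \frac{1}{250}\right) - \frac{46}{41} = - \frac{8}{25} - \frac{46}{41} = - \frac{1478}{1025} \approx -1.442$)
$\frac{C}{A{\left(D,m{\left(-21 \right)} \right)}} = - \frac{1987924}{443 \left(-21\right)} = - \frac{1987924}{-9303} = \left(-1987924\right) \left(- \frac{1}{9303}\right) = \frac{1987924}{9303}$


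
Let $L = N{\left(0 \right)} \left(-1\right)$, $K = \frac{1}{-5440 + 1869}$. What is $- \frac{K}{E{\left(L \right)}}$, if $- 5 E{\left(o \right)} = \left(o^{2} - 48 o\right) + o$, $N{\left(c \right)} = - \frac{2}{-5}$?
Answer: $- \frac{125}{1692654} \approx -7.3849 \cdot 10^{-5}$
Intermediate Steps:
$N{\left(c \right)} = \frac{2}{5}$ ($N{\left(c \right)} = \left(-2\right) \left(- \frac{1}{5}\right) = \frac{2}{5}$)
$K = - \frac{1}{3571}$ ($K = \frac{1}{-3571} = - \frac{1}{3571} \approx -0.00028003$)
$L = - \frac{2}{5}$ ($L = \frac{2}{5} \left(-1\right) = - \frac{2}{5} \approx -0.4$)
$E{\left(o \right)} = - \frac{o^{2}}{5} + \frac{47 o}{5}$ ($E{\left(o \right)} = - \frac{\left(o^{2} - 48 o\right) + o}{5} = - \frac{o^{2} - 47 o}{5} = - \frac{o^{2}}{5} + \frac{47 o}{5}$)
$- \frac{K}{E{\left(L \right)}} = - \frac{-1}{3571 \cdot \frac{1}{5} \left(- \frac{2}{5}\right) \left(47 - - \frac{2}{5}\right)} = - \frac{-1}{3571 \cdot \frac{1}{5} \left(- \frac{2}{5}\right) \left(47 + \frac{2}{5}\right)} = - \frac{-1}{3571 \cdot \frac{1}{5} \left(- \frac{2}{5}\right) \frac{237}{5}} = - \frac{-1}{3571 \left(- \frac{474}{125}\right)} = - \frac{\left(-1\right) \left(-125\right)}{3571 \cdot 474} = \left(-1\right) \frac{125}{1692654} = - \frac{125}{1692654}$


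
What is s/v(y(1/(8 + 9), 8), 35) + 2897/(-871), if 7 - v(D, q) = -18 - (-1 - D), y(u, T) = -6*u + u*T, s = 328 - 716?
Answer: -3460649/176813 ≈ -19.572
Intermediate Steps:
s = -388
y(u, T) = -6*u + T*u
v(D, q) = 24 - D (v(D, q) = 7 - (-18 - (-1 - D)) = 7 - (-18 + (1 + D)) = 7 - (-17 + D) = 7 + (17 - D) = 24 - D)
s/v(y(1/(8 + 9), 8), 35) + 2897/(-871) = -388/(24 - (-6 + 8)/(8 + 9)) + 2897/(-871) = -388/(24 - 2/17) + 2897*(-1/871) = -388/(24 - 2/17) - 2897/871 = -388/406/17 - 2897/871 = -388*17/406 - 2897/871 = -3298/203 - 2897/871 = -3460649/176813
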